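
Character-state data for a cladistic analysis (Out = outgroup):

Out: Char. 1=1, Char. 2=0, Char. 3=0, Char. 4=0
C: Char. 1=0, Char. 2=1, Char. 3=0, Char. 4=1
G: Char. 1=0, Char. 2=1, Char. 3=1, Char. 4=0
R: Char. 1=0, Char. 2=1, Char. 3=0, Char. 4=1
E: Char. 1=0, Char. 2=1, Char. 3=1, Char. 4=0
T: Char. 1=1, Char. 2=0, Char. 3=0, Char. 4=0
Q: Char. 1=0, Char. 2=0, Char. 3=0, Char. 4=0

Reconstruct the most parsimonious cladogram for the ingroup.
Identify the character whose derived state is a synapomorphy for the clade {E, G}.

Char. 3

Character polarity is set by the outgroup: the derived state is whichever differs from the outgroup's state, so for Char. 1 the derived state is '0', and for the remaining characters it is '1'.
Only C, E, G, Q, and R show the derived state '0' for Char. 1, supporting them as a clade.
Char. 2: derived state '1' in C, E, G, and R only — synapomorphy for {C, E, G, R}.
Char. 3: derived state '1' in E and G only — synapomorphy for {E, G}.
Char. 4 (derived state '1') is shared by C and R — a synapomorphy uniting that clade.
Most parsimonious ingroup topology: ((((C,R),(G,E)),Q),T).
The clade {E, G} is supported by Char. 3: its derived state '1' occurs in exactly those taxa and in no other taxon (including the outgroup).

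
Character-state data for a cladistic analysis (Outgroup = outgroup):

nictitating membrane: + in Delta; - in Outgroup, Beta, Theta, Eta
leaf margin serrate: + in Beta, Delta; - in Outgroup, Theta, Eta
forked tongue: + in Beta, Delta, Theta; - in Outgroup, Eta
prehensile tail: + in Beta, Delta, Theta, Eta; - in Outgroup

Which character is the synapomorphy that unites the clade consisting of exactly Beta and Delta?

The outgroup has state '-' for every character, so '+' is the derived state throughout.
nictitating membrane (derived state '+') is unique to Delta (autapomorphy; uninformative for grouping).
leaf margin serrate: derived state '+' in Beta and Delta only — synapomorphy for {Beta, Delta}.
forked tongue (derived state '+') is shared by Beta, Delta, and Theta — a synapomorphy uniting that clade.
All ingroup taxa share the derived state '+' for prehensile tail; it defines the ingroup but does not resolve relationships within it.
Most parsimonious ingroup topology: (((Beta,Delta),Theta),Eta).
The clade {Beta, Delta} is supported by leaf margin serrate: its derived state '+' occurs in exactly those taxa and in no other taxon (including the outgroup).

leaf margin serrate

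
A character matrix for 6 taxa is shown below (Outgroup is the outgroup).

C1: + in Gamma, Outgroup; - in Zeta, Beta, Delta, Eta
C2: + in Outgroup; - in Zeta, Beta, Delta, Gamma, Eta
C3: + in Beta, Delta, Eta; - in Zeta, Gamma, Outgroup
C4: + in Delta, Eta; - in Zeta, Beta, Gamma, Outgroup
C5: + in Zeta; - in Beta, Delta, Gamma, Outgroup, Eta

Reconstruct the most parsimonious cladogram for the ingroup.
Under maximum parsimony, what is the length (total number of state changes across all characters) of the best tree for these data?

5

Character polarity is set by the outgroup: the derived state is whichever differs from the outgroup's state, so for C1, C2 the derived state is '-', and for the remaining characters it is '+'.
C1: derived state '-' in Beta, Delta, Eta, and Zeta only — synapomorphy for {Beta, Delta, Eta, Zeta}.
C2 (derived state '-') is shared by all ingroup taxa — unites the whole ingroup.
Only Beta, Delta, and Eta show the derived state '+' for C3, supporting them as a clade.
C4: derived state '+' in Delta and Eta only — synapomorphy for {Delta, Eta}.
C5 (derived state '+') is unique to Zeta (autapomorphy; uninformative for grouping).
Most parsimonious ingroup topology: ((((Delta,Eta),Beta),Zeta),Gamma).
Changes per character on this tree: C1: 1; C2: 1; C3: 1; C4: 1; C5: 1.
Total = 5.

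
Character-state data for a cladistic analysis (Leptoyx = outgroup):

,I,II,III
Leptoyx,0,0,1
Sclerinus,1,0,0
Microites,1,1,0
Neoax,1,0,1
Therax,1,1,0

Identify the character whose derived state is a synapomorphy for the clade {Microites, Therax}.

Character polarity is set by the outgroup: the derived state is whichever differs from the outgroup's state, so for III the derived state is '0', and for the remaining characters it is '1'.
I (derived state '1') is shared by all ingroup taxa — unites the whole ingroup.
II: derived state '1' in Microites and Therax only — synapomorphy for {Microites, Therax}.
III: derived state '0' in Microites, Sclerinus, and Therax only — synapomorphy for {Microites, Sclerinus, Therax}.
Most parsimonious ingroup topology: ((Sclerinus,(Microites,Therax)),Neoax).
The clade {Microites, Therax} is supported by II: its derived state '1' occurs in exactly those taxa and in no other taxon (including the outgroup).

II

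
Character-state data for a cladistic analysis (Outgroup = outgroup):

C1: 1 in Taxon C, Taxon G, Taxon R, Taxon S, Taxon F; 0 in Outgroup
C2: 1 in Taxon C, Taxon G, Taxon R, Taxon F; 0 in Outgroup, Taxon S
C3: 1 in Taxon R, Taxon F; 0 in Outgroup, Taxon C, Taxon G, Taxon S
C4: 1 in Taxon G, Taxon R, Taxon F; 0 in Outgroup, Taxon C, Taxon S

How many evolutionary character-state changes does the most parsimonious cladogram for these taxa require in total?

The outgroup has state '0' for every character, so '1' is the derived state throughout.
C1 (derived state '1') is shared by all ingroup taxa — unites the whole ingroup.
C2: derived state '1' in Taxon C, Taxon F, Taxon G, and Taxon R only — synapomorphy for {Taxon C, Taxon F, Taxon G, Taxon R}.
C3 (derived state '1') is shared by Taxon F and Taxon R — a synapomorphy uniting that clade.
C4 (derived state '1') is shared by Taxon F, Taxon G, and Taxon R — a synapomorphy uniting that clade.
Most parsimonious ingroup topology: ((Taxon C,(Taxon G,(Taxon R,Taxon F))),Taxon S).
Changes per character on this tree: C1: 1; C2: 1; C3: 1; C4: 1.
Total = 4.

4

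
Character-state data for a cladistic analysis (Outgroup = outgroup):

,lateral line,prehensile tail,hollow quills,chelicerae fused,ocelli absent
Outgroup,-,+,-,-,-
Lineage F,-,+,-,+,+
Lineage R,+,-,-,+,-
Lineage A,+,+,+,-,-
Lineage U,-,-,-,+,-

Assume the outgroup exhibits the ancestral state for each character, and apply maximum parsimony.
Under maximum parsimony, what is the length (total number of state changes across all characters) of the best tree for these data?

6

Character polarity is set by the outgroup: the derived state is whichever differs from the outgroup's state, so for prehensile tail the derived state is '-', and for the remaining characters it is '+'.
lateral line groups Lineage A and Lineage R, which is incompatible with the clades supported by the remaining characters; treating it as convergent (homoplasy) costs fewer steps than any alternative tree.
prehensile tail (derived state '-') is shared by Lineage R and Lineage U — a synapomorphy uniting that clade.
hollow quills (derived state '+') is unique to Lineage A (autapomorphy; uninformative for grouping).
Only Lineage F, Lineage R, and Lineage U show the derived state '+' for chelicerae fused, supporting them as a clade.
ocelli absent: derived state '+' in Lineage F only — an autapomorphy, so it tells us nothing about relationships among taxa.
Most parsimonious ingroup topology: ((Lineage F,(Lineage R,Lineage U)),Lineage A).
Changes per character on this tree: lateral line: 2; prehensile tail: 1; hollow quills: 1; chelicerae fused: 1; ocelli absent: 1.
Total = 6.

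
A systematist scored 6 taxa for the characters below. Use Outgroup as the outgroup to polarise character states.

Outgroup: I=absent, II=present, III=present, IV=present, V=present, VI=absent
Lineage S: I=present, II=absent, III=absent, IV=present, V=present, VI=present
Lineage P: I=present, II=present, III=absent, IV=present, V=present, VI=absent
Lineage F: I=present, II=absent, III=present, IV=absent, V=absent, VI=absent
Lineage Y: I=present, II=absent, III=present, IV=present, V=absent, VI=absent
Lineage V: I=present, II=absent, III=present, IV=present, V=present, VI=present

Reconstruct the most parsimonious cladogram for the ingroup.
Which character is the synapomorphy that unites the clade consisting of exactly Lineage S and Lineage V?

Character polarity is set by the outgroup: the derived state is whichever differs from the outgroup's state, so for II, III, IV, V the derived state is 'absent', and for the remaining characters it is 'present'.
I (derived state 'present') is shared by all ingroup taxa — unites the whole ingroup.
Only Lineage F, Lineage S, Lineage V, and Lineage Y show the derived state 'absent' for II, supporting them as a clade.
III (state 'absent') occurs in Lineage P and Lineage S but conflicts with the nesting implied by the other characters — most parsimoniously interpreted as homoplasy.
IV (derived state 'absent') is unique to Lineage F (autapomorphy; uninformative for grouping).
V (derived state 'absent') is shared by Lineage F and Lineage Y — a synapomorphy uniting that clade.
VI: derived state 'present' in Lineage S and Lineage V only — synapomorphy for {Lineage S, Lineage V}.
Most parsimonious ingroup topology: (((Lineage S,Lineage V),(Lineage F,Lineage Y)),Lineage P).
The clade {Lineage S, Lineage V} is supported by VI: its derived state 'present' occurs in exactly those taxa and in no other taxon (including the outgroup).

VI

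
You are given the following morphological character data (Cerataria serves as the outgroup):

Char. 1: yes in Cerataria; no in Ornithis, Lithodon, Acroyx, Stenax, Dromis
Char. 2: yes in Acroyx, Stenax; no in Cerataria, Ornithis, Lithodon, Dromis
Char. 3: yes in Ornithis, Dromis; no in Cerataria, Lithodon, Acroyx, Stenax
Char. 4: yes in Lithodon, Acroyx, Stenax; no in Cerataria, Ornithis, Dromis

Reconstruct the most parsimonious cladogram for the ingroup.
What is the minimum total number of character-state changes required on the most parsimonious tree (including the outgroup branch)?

Character polarity is set by the outgroup: the derived state is whichever differs from the outgroup's state, so for Char. 1 the derived state is 'no', and for the remaining characters it is 'yes'.
Char. 1 (derived state 'no') is shared by all ingroup taxa — unites the whole ingroup.
Char. 2 (derived state 'yes') is shared by Acroyx and Stenax — a synapomorphy uniting that clade.
Char. 3: derived state 'yes' in Dromis and Ornithis only — synapomorphy for {Dromis, Ornithis}.
Only Acroyx, Lithodon, and Stenax show the derived state 'yes' for Char. 4, supporting them as a clade.
Most parsimonious ingroup topology: ((Ornithis,Dromis),(Lithodon,(Acroyx,Stenax))).
Changes per character on this tree: Char. 1: 1; Char. 2: 1; Char. 3: 1; Char. 4: 1.
Total = 4.

4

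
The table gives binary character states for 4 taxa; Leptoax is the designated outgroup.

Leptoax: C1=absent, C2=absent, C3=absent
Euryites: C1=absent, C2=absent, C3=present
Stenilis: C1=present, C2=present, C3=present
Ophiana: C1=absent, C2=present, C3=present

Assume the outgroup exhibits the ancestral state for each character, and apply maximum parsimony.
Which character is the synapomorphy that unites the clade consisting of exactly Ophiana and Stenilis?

C2

The outgroup has state 'absent' for every character, so 'present' is the derived state throughout.
C1: derived state 'present' in Stenilis only — an autapomorphy, so it tells us nothing about relationships among taxa.
C2 (derived state 'present') is shared by Ophiana and Stenilis — a synapomorphy uniting that clade.
C3 (derived state 'present') is shared by all ingroup taxa — unites the whole ingroup.
Most parsimonious ingroup topology: (Euryites,(Stenilis,Ophiana)).
The clade {Ophiana, Stenilis} is supported by C2: its derived state 'present' occurs in exactly those taxa and in no other taxon (including the outgroup).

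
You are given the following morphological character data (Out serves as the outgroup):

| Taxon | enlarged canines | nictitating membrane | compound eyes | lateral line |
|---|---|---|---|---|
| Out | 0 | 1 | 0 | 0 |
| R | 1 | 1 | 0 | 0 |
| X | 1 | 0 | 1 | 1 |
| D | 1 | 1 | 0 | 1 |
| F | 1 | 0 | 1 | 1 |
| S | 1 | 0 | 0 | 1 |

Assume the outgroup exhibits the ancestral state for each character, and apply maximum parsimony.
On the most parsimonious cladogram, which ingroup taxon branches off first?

R

Character polarity is set by the outgroup: the derived state is whichever differs from the outgroup's state, so for nictitating membrane the derived state is '0', and for the remaining characters it is '1'.
All ingroup taxa share the derived state '1' for enlarged canines; it defines the ingroup but does not resolve relationships within it.
nictitating membrane (derived state '0') is shared by F, S, and X — a synapomorphy uniting that clade.
compound eyes (derived state '1') is shared by F and X — a synapomorphy uniting that clade.
lateral line (derived state '1') is shared by D, F, S, and X — a synapomorphy uniting that clade.
Most parsimonious ingroup topology: (R,(((X,F),S),D)).
R is sister to the clade containing all other ingroup taxa, so it is the earliest-diverging (most basal) ingroup lineage.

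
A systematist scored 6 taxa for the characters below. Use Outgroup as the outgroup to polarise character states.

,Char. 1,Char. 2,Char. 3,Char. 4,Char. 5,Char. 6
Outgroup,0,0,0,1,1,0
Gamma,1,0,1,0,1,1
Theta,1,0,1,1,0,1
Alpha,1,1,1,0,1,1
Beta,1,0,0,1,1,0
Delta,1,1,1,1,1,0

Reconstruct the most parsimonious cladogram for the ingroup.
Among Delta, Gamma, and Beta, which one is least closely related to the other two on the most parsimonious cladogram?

Character polarity is set by the outgroup: the derived state is whichever differs from the outgroup's state, so for Char. 4, Char. 5 the derived state is '0', and for the remaining characters it is '1'.
Char. 1 (derived state '1') is shared by all ingroup taxa — unites the whole ingroup.
Char. 2 (state '1') occurs in Alpha and Delta but conflicts with the nesting implied by the other characters — most parsimoniously interpreted as homoplasy.
Only Alpha, Delta, Gamma, and Theta show the derived state '1' for Char. 3, supporting them as a clade.
Only Alpha and Gamma show the derived state '0' for Char. 4, supporting them as a clade.
Char. 5: derived state '0' in Theta only — an autapomorphy, so it tells us nothing about relationships among taxa.
Char. 6 (derived state '1') is shared by Alpha, Gamma, and Theta — a synapomorphy uniting that clade.
Most parsimonious ingroup topology: ((((Gamma,Alpha),Theta),Delta),Beta).
Delta and Gamma share a more recent common ancestor with each other than either does with Beta, so Beta is the least closely related of the three.

Beta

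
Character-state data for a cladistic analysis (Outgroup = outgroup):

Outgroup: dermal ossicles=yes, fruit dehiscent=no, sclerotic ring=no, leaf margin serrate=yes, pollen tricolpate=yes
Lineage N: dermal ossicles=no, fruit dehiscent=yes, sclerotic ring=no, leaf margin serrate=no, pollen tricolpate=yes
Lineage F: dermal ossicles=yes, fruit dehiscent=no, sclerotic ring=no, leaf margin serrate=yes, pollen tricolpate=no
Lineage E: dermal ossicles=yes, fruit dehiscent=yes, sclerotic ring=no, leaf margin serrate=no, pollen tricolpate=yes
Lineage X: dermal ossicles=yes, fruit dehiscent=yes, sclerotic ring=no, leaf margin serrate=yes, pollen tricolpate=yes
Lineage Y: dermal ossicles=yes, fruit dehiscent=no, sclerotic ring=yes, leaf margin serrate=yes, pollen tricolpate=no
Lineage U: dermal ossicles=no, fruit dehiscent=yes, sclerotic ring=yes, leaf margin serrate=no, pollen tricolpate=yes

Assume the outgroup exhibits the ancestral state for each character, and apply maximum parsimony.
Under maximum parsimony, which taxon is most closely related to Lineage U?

Character polarity is set by the outgroup: the derived state is whichever differs from the outgroup's state, so for dermal ossicles, leaf margin serrate, pollen tricolpate the derived state is 'no', and for the remaining characters it is 'yes'.
dermal ossicles (derived state 'no') is shared by Lineage N and Lineage U — a synapomorphy uniting that clade.
fruit dehiscent: derived state 'yes' in Lineage E, Lineage N, Lineage U, and Lineage X only — synapomorphy for {Lineage E, Lineage N, Lineage U, Lineage X}.
sclerotic ring groups Lineage U and Lineage Y, which is incompatible with the clades supported by the remaining characters; treating it as convergent (homoplasy) costs fewer steps than any alternative tree.
leaf margin serrate (derived state 'no') is shared by Lineage E, Lineage N, and Lineage U — a synapomorphy uniting that clade.
Only Lineage F and Lineage Y show the derived state 'no' for pollen tricolpate, supporting them as a clade.
Most parsimonious ingroup topology: ((((Lineage N,Lineage U),Lineage E),Lineage X),(Lineage F,Lineage Y)).
Lineage U and Lineage N form a cherry on this tree, so they are sister taxa.

Lineage N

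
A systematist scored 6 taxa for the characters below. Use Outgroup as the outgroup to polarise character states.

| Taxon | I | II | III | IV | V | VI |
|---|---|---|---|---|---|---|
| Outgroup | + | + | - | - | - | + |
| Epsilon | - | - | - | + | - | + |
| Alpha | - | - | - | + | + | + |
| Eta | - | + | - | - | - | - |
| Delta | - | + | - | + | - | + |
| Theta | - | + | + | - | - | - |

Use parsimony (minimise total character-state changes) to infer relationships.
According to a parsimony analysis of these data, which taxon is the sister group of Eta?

Theta

Character polarity is set by the outgroup: the derived state is whichever differs from the outgroup's state, so for I, II, VI the derived state is '-', and for the remaining characters it is '+'.
I (derived state '-') is shared by all ingroup taxa — unites the whole ingroup.
Only Alpha and Epsilon show the derived state '-' for II, supporting them as a clade.
III (derived state '+') is unique to Theta (autapomorphy; uninformative for grouping).
IV: derived state '+' in Alpha, Delta, and Epsilon only — synapomorphy for {Alpha, Delta, Epsilon}.
V: derived state '+' in Alpha only — an autapomorphy, so it tells us nothing about relationships among taxa.
VI: derived state '-' in Eta and Theta only — synapomorphy for {Eta, Theta}.
Most parsimonious ingroup topology: (((Epsilon,Alpha),Delta),(Theta,Eta)).
Eta and Theta form a cherry on this tree, so they are sister taxa.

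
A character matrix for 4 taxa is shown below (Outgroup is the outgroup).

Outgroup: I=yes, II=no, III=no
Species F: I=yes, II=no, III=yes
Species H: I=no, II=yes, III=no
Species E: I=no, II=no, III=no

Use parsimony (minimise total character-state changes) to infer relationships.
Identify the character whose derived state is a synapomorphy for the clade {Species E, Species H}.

I

Character polarity is set by the outgroup: the derived state is whichever differs from the outgroup's state, so for I the derived state is 'no', and for the remaining characters it is 'yes'.
I (derived state 'no') is shared by Species E and Species H — a synapomorphy uniting that clade.
II: derived state 'yes' in Species H only — an autapomorphy, so it tells us nothing about relationships among taxa.
III (derived state 'yes') is unique to Species F (autapomorphy; uninformative for grouping).
Most parsimonious ingroup topology: (Species F,(Species E,Species H)).
The clade {Species E, Species H} is supported by I: its derived state 'no' occurs in exactly those taxa and in no other taxon (including the outgroup).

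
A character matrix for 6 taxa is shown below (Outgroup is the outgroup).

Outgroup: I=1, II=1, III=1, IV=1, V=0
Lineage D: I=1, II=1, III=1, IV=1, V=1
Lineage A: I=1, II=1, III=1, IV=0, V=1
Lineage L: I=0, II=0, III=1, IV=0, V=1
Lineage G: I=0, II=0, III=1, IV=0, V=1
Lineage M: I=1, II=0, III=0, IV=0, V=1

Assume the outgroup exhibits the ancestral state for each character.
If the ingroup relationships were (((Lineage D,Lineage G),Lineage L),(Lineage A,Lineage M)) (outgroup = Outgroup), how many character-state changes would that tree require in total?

9

Map each character onto (((Lineage D,Lineage G),Lineage L),(Lineage A,Lineage M)) (rooted by Outgroup) and count the minimum state changes it requires (Fitch parsimony):
I: 2; II: 3; III: 1; IV: 2; V: 1.
Total tree length = 9.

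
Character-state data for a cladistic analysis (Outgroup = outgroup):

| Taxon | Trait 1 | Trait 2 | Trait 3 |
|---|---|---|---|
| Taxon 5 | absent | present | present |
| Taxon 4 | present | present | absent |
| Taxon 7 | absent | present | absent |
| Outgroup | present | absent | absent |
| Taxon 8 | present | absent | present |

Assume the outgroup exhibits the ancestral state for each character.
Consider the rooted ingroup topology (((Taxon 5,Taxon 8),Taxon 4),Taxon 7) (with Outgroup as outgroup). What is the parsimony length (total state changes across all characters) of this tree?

Map each character onto (((Taxon 5,Taxon 8),Taxon 4),Taxon 7) (rooted by Outgroup) and count the minimum state changes it requires (Fitch parsimony):
Trait 1: 2; Trait 2: 2; Trait 3: 1.
Total tree length = 5.

5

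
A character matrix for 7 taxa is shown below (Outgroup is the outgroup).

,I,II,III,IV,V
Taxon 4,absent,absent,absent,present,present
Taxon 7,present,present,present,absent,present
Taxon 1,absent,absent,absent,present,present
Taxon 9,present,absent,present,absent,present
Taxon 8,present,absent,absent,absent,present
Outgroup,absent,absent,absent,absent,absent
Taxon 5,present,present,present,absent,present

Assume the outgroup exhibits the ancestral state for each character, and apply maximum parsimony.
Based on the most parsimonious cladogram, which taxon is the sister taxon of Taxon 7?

Taxon 5

The outgroup has state 'absent' for every character, so 'present' is the derived state throughout.
I (derived state 'present') is shared by Taxon 5, Taxon 7, Taxon 8, and Taxon 9 — a synapomorphy uniting that clade.
Only Taxon 5 and Taxon 7 show the derived state 'present' for II, supporting them as a clade.
III (derived state 'present') is shared by Taxon 5, Taxon 7, and Taxon 9 — a synapomorphy uniting that clade.
Only Taxon 1 and Taxon 4 show the derived state 'present' for IV, supporting them as a clade.
V (derived state 'present') is shared by all ingroup taxa — unites the whole ingroup.
Most parsimonious ingroup topology: ((Taxon 8,((Taxon 7,Taxon 5),Taxon 9)),(Taxon 4,Taxon 1)).
Taxon 7 and Taxon 5 form a cherry on this tree, so they are sister taxa.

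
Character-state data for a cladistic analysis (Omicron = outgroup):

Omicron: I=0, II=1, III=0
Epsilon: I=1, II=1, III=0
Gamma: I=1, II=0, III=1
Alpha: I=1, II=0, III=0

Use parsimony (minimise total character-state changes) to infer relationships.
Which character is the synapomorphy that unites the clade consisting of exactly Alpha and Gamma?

Character polarity is set by the outgroup: the derived state is whichever differs from the outgroup's state, so for II the derived state is '0', and for the remaining characters it is '1'.
I (derived state '1') is shared by all ingroup taxa — unites the whole ingroup.
II (derived state '0') is shared by Alpha and Gamma — a synapomorphy uniting that clade.
III: derived state '1' in Gamma only — an autapomorphy, so it tells us nothing about relationships among taxa.
Most parsimonious ingroup topology: (Epsilon,(Gamma,Alpha)).
The clade {Alpha, Gamma} is supported by II: its derived state '0' occurs in exactly those taxa and in no other taxon (including the outgroup).

II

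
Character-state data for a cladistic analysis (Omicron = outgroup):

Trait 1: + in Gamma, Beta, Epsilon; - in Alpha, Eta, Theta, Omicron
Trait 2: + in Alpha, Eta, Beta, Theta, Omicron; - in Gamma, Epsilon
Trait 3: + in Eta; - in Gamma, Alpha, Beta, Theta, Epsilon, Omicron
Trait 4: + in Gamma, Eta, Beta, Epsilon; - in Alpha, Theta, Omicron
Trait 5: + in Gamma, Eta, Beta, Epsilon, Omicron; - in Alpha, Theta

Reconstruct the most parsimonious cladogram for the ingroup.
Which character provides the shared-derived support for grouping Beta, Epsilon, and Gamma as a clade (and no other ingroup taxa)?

Character polarity is set by the outgroup: the derived state is whichever differs from the outgroup's state, so for Trait 2, Trait 5 the derived state is '-', and for the remaining characters it is '+'.
Trait 1: derived state '+' in Beta, Epsilon, and Gamma only — synapomorphy for {Beta, Epsilon, Gamma}.
Trait 2: derived state '-' in Epsilon and Gamma only — synapomorphy for {Epsilon, Gamma}.
Trait 3 (derived state '+') is unique to Eta (autapomorphy; uninformative for grouping).
Trait 4: derived state '+' in Beta, Epsilon, Eta, and Gamma only — synapomorphy for {Beta, Epsilon, Eta, Gamma}.
Trait 5 (derived state '-') is shared by Alpha and Theta — a synapomorphy uniting that clade.
Most parsimonious ingroup topology: ((((Gamma,Epsilon),Beta),Eta),(Alpha,Theta)).
The clade {Beta, Epsilon, Gamma} is supported by Trait 1: its derived state '+' occurs in exactly those taxa and in no other taxon (including the outgroup).

Trait 1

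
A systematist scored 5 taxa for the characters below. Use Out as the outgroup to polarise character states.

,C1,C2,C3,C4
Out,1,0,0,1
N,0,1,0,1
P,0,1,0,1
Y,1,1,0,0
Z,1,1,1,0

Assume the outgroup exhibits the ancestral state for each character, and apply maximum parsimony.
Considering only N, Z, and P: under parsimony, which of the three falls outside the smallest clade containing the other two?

Character polarity is set by the outgroup: the derived state is whichever differs from the outgroup's state, so for C1, C4 the derived state is '0', and for the remaining characters it is '1'.
C1: derived state '0' in N and P only — synapomorphy for {N, P}.
C2 (derived state '1') is shared by all ingroup taxa — unites the whole ingroup.
C3 (derived state '1') is unique to Z (autapomorphy; uninformative for grouping).
C4 (derived state '0') is shared by Y and Z — a synapomorphy uniting that clade.
Most parsimonious ingroup topology: ((N,P),(Y,Z)).
N and P share a more recent common ancestor with each other than either does with Z, so Z is the least closely related of the three.

Z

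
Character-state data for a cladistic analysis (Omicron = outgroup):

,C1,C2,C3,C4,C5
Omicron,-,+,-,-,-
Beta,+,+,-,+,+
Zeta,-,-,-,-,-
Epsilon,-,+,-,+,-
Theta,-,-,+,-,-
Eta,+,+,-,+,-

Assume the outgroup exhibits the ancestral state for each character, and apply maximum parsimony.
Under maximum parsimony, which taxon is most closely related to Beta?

Character polarity is set by the outgroup: the derived state is whichever differs from the outgroup's state, so for C2 the derived state is '-', and for the remaining characters it is '+'.
C1: derived state '+' in Beta and Eta only — synapomorphy for {Beta, Eta}.
Only Theta and Zeta show the derived state '-' for C2, supporting them as a clade.
C3 (derived state '+') is unique to Theta (autapomorphy; uninformative for grouping).
C4: derived state '+' in Beta, Epsilon, and Eta only — synapomorphy for {Beta, Epsilon, Eta}.
C5: derived state '+' in Beta only — an autapomorphy, so it tells us nothing about relationships among taxa.
Most parsimonious ingroup topology: (((Beta,Eta),Epsilon),(Zeta,Theta)).
Beta and Eta form a cherry on this tree, so they are sister taxa.

Eta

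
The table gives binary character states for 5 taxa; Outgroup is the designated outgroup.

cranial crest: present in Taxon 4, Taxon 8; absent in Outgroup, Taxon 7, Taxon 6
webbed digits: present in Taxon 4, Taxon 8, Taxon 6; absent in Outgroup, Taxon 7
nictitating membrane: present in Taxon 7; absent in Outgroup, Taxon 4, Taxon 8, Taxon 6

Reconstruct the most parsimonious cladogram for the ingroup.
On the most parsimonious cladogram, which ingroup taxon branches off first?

Taxon 7

The outgroup has state 'absent' for every character, so 'present' is the derived state throughout.
cranial crest: derived state 'present' in Taxon 4 and Taxon 8 only — synapomorphy for {Taxon 4, Taxon 8}.
Only Taxon 4, Taxon 6, and Taxon 8 show the derived state 'present' for webbed digits, supporting them as a clade.
nictitating membrane (derived state 'present') is unique to Taxon 7 (autapomorphy; uninformative for grouping).
Most parsimonious ingroup topology: (((Taxon 4,Taxon 8),Taxon 6),Taxon 7).
Taxon 7 is sister to the clade containing all other ingroup taxa, so it is the earliest-diverging (most basal) ingroup lineage.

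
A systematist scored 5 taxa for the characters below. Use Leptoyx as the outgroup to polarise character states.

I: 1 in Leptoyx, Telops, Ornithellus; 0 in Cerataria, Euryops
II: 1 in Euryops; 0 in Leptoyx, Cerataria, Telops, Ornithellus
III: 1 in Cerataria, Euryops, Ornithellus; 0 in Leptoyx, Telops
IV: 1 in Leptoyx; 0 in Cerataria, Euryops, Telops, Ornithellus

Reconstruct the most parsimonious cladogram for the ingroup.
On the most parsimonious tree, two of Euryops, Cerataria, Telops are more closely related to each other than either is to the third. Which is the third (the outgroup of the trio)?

Character polarity is set by the outgroup: the derived state is whichever differs from the outgroup's state, so for I, IV the derived state is '0', and for the remaining characters it is '1'.
I (derived state '0') is shared by Cerataria and Euryops — a synapomorphy uniting that clade.
II (derived state '1') is unique to Euryops (autapomorphy; uninformative for grouping).
III (derived state '1') is shared by Cerataria, Euryops, and Ornithellus — a synapomorphy uniting that clade.
IV (derived state '0') is shared by all ingroup taxa — unites the whole ingroup.
Most parsimonious ingroup topology: (((Cerataria,Euryops),Ornithellus),Telops).
Cerataria and Euryops share a more recent common ancestor with each other than either does with Telops, so Telops is the least closely related of the three.

Telops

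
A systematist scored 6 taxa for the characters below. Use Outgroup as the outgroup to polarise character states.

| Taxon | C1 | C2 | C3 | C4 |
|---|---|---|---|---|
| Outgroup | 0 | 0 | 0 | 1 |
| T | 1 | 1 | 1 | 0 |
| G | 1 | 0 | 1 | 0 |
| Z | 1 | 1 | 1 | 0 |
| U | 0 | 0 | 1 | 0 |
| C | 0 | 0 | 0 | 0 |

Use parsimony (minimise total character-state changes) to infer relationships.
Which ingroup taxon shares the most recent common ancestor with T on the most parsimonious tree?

Character polarity is set by the outgroup: the derived state is whichever differs from the outgroup's state, so for C4 the derived state is '0', and for the remaining characters it is '1'.
C1 (derived state '1') is shared by G, T, and Z — a synapomorphy uniting that clade.
C2: derived state '1' in T and Z only — synapomorphy for {T, Z}.
C3: derived state '1' in G, T, U, and Z only — synapomorphy for {G, T, U, Z}.
C4 (derived state '0') is shared by all ingroup taxa — unites the whole ingroup.
Most parsimonious ingroup topology: ((((T,Z),G),U),C).
T and Z form a cherry on this tree, so they are sister taxa.

Z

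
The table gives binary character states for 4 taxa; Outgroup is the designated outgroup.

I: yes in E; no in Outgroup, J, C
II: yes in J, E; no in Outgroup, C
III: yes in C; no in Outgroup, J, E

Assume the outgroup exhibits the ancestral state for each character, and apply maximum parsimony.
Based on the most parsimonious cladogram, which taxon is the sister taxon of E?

J

The outgroup has state 'no' for every character, so 'yes' is the derived state throughout.
I: derived state 'yes' in E only — an autapomorphy, so it tells us nothing about relationships among taxa.
II (derived state 'yes') is shared by E and J — a synapomorphy uniting that clade.
III: derived state 'yes' in C only — an autapomorphy, so it tells us nothing about relationships among taxa.
Most parsimonious ingroup topology: ((J,E),C).
E and J form a cherry on this tree, so they are sister taxa.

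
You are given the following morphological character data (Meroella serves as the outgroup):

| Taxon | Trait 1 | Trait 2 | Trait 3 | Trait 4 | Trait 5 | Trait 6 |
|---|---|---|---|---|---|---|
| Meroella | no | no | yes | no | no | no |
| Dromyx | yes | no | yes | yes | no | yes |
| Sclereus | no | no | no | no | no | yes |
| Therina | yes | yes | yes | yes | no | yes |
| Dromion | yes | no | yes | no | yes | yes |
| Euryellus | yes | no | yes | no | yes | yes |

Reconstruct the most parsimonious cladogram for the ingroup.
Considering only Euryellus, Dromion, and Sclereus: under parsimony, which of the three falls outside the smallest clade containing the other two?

Character polarity is set by the outgroup: the derived state is whichever differs from the outgroup's state, so for Trait 3 the derived state is 'no', and for the remaining characters it is 'yes'.
Trait 1: derived state 'yes' in Dromion, Dromyx, Euryellus, and Therina only — synapomorphy for {Dromion, Dromyx, Euryellus, Therina}.
Trait 2: derived state 'yes' in Therina only — an autapomorphy, so it tells us nothing about relationships among taxa.
Trait 3: derived state 'no' in Sclereus only — an autapomorphy, so it tells us nothing about relationships among taxa.
Trait 4 (derived state 'yes') is shared by Dromyx and Therina — a synapomorphy uniting that clade.
Trait 5: derived state 'yes' in Dromion and Euryellus only — synapomorphy for {Dromion, Euryellus}.
Trait 6 (derived state 'yes') is shared by all ingroup taxa — unites the whole ingroup.
Most parsimonious ingroup topology: (((Dromyx,Therina),(Dromion,Euryellus)),Sclereus).
Euryellus and Dromion share a more recent common ancestor with each other than either does with Sclereus, so Sclereus is the least closely related of the three.

Sclereus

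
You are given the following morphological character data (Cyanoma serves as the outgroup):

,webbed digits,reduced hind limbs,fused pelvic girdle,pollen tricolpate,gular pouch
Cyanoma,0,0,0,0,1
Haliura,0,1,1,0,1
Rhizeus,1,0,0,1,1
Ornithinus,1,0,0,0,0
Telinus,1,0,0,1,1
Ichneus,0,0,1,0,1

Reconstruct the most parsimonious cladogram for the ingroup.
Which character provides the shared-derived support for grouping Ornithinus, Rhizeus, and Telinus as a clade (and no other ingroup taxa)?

Character polarity is set by the outgroup: the derived state is whichever differs from the outgroup's state, so for gular pouch the derived state is '0', and for the remaining characters it is '1'.
Only Ornithinus, Rhizeus, and Telinus show the derived state '1' for webbed digits, supporting them as a clade.
reduced hind limbs: derived state '1' in Haliura only — an autapomorphy, so it tells us nothing about relationships among taxa.
fused pelvic girdle: derived state '1' in Haliura and Ichneus only — synapomorphy for {Haliura, Ichneus}.
Only Rhizeus and Telinus show the derived state '1' for pollen tricolpate, supporting them as a clade.
gular pouch (derived state '0') is unique to Ornithinus (autapomorphy; uninformative for grouping).
Most parsimonious ingroup topology: ((Haliura,Ichneus),((Rhizeus,Telinus),Ornithinus)).
The clade {Ornithinus, Rhizeus, Telinus} is supported by webbed digits: its derived state '1' occurs in exactly those taxa and in no other taxon (including the outgroup).

webbed digits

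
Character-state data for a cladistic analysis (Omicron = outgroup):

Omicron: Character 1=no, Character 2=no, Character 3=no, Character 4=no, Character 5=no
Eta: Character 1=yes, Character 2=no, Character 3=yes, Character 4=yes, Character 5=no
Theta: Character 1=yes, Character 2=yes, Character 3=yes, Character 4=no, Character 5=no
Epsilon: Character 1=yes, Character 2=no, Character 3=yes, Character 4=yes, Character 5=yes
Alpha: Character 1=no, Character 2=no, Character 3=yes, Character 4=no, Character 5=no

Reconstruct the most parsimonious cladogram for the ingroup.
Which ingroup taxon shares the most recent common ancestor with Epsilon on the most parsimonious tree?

Eta

The outgroup has state 'no' for every character, so 'yes' is the derived state throughout.
Character 1: derived state 'yes' in Epsilon, Eta, and Theta only — synapomorphy for {Epsilon, Eta, Theta}.
Character 2 (derived state 'yes') is unique to Theta (autapomorphy; uninformative for grouping).
All ingroup taxa share the derived state 'yes' for Character 3; it defines the ingroup but does not resolve relationships within it.
Character 4 (derived state 'yes') is shared by Epsilon and Eta — a synapomorphy uniting that clade.
Character 5 (derived state 'yes') is unique to Epsilon (autapomorphy; uninformative for grouping).
Most parsimonious ingroup topology: ((Theta,(Epsilon,Eta)),Alpha).
Epsilon and Eta form a cherry on this tree, so they are sister taxa.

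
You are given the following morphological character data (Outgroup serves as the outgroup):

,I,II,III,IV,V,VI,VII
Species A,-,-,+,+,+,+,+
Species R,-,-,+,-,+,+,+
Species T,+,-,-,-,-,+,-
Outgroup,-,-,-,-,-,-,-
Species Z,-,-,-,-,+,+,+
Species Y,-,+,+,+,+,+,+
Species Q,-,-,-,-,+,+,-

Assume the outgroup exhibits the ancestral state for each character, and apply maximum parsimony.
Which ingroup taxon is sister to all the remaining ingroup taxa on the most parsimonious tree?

Species T

The outgroup has state '-' for every character, so '+' is the derived state throughout.
I: derived state '+' in Species T only — an autapomorphy, so it tells us nothing about relationships among taxa.
II: derived state '+' in Species Y only — an autapomorphy, so it tells us nothing about relationships among taxa.
III (derived state '+') is shared by Species A, Species R, and Species Y — a synapomorphy uniting that clade.
Only Species A and Species Y show the derived state '+' for IV, supporting them as a clade.
V: derived state '+' in Species A, Species Q, Species R, Species Y, and Species Z only — synapomorphy for {Species A, Species Q, Species R, Species Y, Species Z}.
VI (derived state '+') is shared by all ingroup taxa — unites the whole ingroup.
Only Species A, Species R, Species Y, and Species Z show the derived state '+' for VII, supporting them as a clade.
Most parsimonious ingroup topology: ((((Species R,(Species A,Species Y)),Species Z),Species Q),Species T).
Species T is sister to the clade containing all other ingroup taxa, so it is the earliest-diverging (most basal) ingroup lineage.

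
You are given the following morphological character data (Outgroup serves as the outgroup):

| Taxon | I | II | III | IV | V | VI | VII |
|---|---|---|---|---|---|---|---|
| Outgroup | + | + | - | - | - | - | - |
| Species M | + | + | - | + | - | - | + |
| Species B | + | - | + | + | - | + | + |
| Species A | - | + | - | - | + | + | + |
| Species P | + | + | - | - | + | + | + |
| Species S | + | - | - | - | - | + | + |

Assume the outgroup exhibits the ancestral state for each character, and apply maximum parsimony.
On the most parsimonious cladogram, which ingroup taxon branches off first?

Species M

Character polarity is set by the outgroup: the derived state is whichever differs from the outgroup's state, so for I, II the derived state is '-', and for the remaining characters it is '+'.
I: derived state '-' in Species A only — an autapomorphy, so it tells us nothing about relationships among taxa.
II (derived state '-') is shared by Species B and Species S — a synapomorphy uniting that clade.
III: derived state '+' in Species B only — an autapomorphy, so it tells us nothing about relationships among taxa.
IV groups Species B and Species M, which is incompatible with the clades supported by the remaining characters; treating it as convergent (homoplasy) costs fewer steps than any alternative tree.
V: derived state '+' in Species A and Species P only — synapomorphy for {Species A, Species P}.
Only Species A, Species B, Species P, and Species S show the derived state '+' for VI, supporting them as a clade.
All ingroup taxa share the derived state '+' for VII; it defines the ingroup but does not resolve relationships within it.
Most parsimonious ingroup topology: (Species M,((Species B,Species S),(Species A,Species P))).
Species M is sister to the clade containing all other ingroup taxa, so it is the earliest-diverging (most basal) ingroup lineage.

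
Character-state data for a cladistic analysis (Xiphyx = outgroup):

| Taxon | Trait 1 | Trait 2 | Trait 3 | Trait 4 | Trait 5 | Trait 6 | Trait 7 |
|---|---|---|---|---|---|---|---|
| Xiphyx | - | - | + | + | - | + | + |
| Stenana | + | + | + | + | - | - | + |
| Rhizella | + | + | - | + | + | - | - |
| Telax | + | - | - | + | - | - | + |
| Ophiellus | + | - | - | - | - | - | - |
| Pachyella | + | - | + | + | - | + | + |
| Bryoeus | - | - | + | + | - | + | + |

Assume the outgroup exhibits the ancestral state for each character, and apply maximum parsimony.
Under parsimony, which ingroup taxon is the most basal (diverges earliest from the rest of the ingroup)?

Bryoeus

Character polarity is set by the outgroup: the derived state is whichever differs from the outgroup's state, so for Trait 3, Trait 4, Trait 6, Trait 7 the derived state is '-', and for the remaining characters it is '+'.
Trait 1 (derived state '+') is shared by Ophiellus, Pachyella, Rhizella, Stenana, and Telax — a synapomorphy uniting that clade.
Trait 2 (state '+') occurs in Rhizella and Stenana but conflicts with the nesting implied by the other characters — most parsimoniously interpreted as homoplasy.
Only Ophiellus, Rhizella, and Telax show the derived state '-' for Trait 3, supporting them as a clade.
Trait 4 (derived state '-') is unique to Ophiellus (autapomorphy; uninformative for grouping).
Trait 5: derived state '+' in Rhizella only — an autapomorphy, so it tells us nothing about relationships among taxa.
Only Ophiellus, Rhizella, Stenana, and Telax show the derived state '-' for Trait 6, supporting them as a clade.
Trait 7: derived state '-' in Ophiellus and Rhizella only — synapomorphy for {Ophiellus, Rhizella}.
Most parsimonious ingroup topology: (((Stenana,((Rhizella,Ophiellus),Telax)),Pachyella),Bryoeus).
Bryoeus is sister to the clade containing all other ingroup taxa, so it is the earliest-diverging (most basal) ingroup lineage.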